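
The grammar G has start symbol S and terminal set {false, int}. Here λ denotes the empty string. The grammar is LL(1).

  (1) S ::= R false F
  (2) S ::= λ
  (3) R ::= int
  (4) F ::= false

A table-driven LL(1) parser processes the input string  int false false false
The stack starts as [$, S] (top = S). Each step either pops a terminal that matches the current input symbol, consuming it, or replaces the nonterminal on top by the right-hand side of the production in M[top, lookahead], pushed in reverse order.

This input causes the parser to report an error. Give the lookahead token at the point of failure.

false

     Stack          Input                    Action
  1  $ S            int false false false $  expand S ::= R false F
  2  $ F false R    int false false false $  expand R ::= int
  3  $ F false int  int false false false $  match int
  4  $ F false      false false false $      match false
  5  $ F            false false $            expand F ::= false
  6  $ false        false false $            match false
  7  $              false $                  error: stack empty but input remains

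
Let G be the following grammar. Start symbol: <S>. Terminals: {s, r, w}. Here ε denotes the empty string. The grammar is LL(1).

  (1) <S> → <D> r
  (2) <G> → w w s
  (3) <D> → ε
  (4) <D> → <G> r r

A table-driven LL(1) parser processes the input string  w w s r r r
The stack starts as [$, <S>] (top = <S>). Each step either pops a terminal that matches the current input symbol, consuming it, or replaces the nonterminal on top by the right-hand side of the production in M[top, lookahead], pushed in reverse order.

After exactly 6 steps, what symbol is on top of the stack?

r

step 1: stack=$ <S>  input=w w s r r r $  — expand <S> → <D> r
step 2: stack=$ r <D>  input=w w s r r r $  — expand <D> → <G> r r
step 3: stack=$ r r r <G>  input=w w s r r r $  — expand <G> → w w s
step 4: stack=$ r r r s w w  input=w w s r r r $  — match w
step 5: stack=$ r r r s w  input=w s r r r $  — match w
step 6: stack=$ r r r s  input=s r r r $  — match s
Stack after step 6: $ r r r (top = r).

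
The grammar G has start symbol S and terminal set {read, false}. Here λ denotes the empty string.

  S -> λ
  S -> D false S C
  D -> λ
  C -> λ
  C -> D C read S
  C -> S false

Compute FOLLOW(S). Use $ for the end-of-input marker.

FIRST(D) = {λ}
FIRST(S) = {λ, false}  (via D false S C)
FIRST(C) = {λ, false, read}  (via D C read S, S false)
FOLLOW(S) includes $ since S is the start symbol.
FOLLOW(D): in S->D false S C, D is followed by false S C with FIRST {false}; in C->D C read S, D is followed by C read S with FIRST {false, read}. Thus FOLLOW(D) = {false, read}.
FOLLOW(S): in S->D false S C, S is followed by C with FIRST {λ, false, read}; in S->D false S C, the suffix after S is nullable (adds nothing new); in C->D C read S, the suffix after S is empty, so FOLLOW(S) ⊇ FOLLOW(C) = {$, false, read}; in C->S false, S is followed by false with FIRST {false}. Thus FOLLOW(S) = {$, false, read}.
FOLLOW(C): in S->D false S C, the suffix after C is empty, so FOLLOW(C) ⊇ FOLLOW(S) = {$, false, read}; in C->D C read S, C is followed by read S with FIRST {read}. Thus FOLLOW(C) = {$, false, read}.

{$, false, read}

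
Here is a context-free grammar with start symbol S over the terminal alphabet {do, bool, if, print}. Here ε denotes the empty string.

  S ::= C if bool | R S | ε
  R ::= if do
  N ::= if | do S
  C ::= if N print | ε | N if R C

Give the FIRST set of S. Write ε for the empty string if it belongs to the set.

{ε, do, if}

FIRST(R): from R::=if do we get {if}. So FIRST(R) = {if}.
FIRST(N): from N::=if we get {if}; from N::=do S we get {do}. So FIRST(N) = {do, if}.
FIRST(C): from C::=if N print we get {if}; from C::=ε we get {ε}; from C::=N if R C we get {do, if}. So FIRST(C) = {ε, do, if}.
FIRST(S): from S::=C if bool we get {do, if}; from S::=R S we get {if}; from S::=ε we get {ε}. So FIRST(S) = {ε, do, if}.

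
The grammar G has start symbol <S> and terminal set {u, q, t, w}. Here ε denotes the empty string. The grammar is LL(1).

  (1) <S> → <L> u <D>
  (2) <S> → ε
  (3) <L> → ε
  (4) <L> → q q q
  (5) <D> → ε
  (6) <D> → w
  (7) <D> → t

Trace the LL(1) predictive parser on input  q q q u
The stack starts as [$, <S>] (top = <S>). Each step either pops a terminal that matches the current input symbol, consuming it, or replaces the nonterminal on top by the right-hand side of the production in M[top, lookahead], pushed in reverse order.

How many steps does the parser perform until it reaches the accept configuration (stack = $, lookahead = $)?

7

     Stack          Input      Action
  1  $ <S>          q q q u $  expand <S> → <L> u <D>
  2  $ <D> u <L>    q q q u $  expand <L> → q q q
  3  $ <D> u q q q  q q q u $  match q
  4  $ <D> u q q    q q u $    match q
  5  $ <D> u q      q u $      match q
  6  $ <D> u        u $        match u
  7  $ <D>          $          expand <D> → ε
Accept reached after 7 steps.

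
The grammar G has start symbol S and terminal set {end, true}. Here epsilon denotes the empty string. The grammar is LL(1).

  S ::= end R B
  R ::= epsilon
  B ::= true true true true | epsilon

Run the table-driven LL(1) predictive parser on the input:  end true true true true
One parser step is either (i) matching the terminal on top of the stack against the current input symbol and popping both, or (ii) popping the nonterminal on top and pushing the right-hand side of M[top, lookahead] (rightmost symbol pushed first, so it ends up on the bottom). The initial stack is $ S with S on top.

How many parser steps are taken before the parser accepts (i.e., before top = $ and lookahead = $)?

step 1: stack=$ S  input=end true true true true $  — expand S ::= end R B
step 2: stack=$ B R end  input=end true true true true $  — match end
step 3: stack=$ B R  input=true true true true $  — expand R ::= epsilon
step 4: stack=$ B  input=true true true true $  — expand B ::= true true true true
step 5: stack=$ true true true true  input=true true true true $  — match true
step 6: stack=$ true true true  input=true true true $  — match true
step 7: stack=$ true true  input=true true $  — match true
step 8: stack=$ true  input=true $  — match true
Accept reached after 8 steps.

8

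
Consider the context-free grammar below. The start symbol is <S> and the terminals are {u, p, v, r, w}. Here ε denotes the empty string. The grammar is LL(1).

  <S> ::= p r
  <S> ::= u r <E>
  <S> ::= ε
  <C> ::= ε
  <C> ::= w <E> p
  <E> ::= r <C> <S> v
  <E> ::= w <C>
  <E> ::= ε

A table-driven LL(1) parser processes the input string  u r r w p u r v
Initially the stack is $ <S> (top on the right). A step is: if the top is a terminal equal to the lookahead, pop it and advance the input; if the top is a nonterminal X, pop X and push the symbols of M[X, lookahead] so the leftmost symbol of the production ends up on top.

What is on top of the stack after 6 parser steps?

w

step 1: stack=$ <S>  input=u r r w p u r v $  — expand <S> ::= u r <E>
step 2: stack=$ <E> r u  input=u r r w p u r v $  — match u
step 3: stack=$ <E> r  input=r r w p u r v $  — match r
step 4: stack=$ <E>  input=r w p u r v $  — expand <E> ::= r <C> <S> v
step 5: stack=$ v <S> <C> r  input=r w p u r v $  — match r
step 6: stack=$ v <S> <C>  input=w p u r v $  — expand <C> ::= w <E> p
Stack after step 6: $ v <S> p <E> w (top = w).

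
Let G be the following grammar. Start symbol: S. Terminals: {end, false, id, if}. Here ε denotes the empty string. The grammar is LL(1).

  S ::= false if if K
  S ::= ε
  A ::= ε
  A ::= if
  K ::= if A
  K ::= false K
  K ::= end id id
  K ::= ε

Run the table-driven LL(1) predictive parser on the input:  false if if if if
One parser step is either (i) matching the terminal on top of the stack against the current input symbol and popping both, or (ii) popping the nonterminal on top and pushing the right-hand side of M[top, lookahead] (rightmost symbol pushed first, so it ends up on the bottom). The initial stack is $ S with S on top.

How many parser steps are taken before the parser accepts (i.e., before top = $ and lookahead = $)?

8

step 1: stack=$ S  input=false if if if if $  — expand S ::= false if if K
step 2: stack=$ K if if false  input=false if if if if $  — match false
step 3: stack=$ K if if  input=if if if if $  — match if
step 4: stack=$ K if  input=if if if $  — match if
step 5: stack=$ K  input=if if $  — expand K ::= if A
step 6: stack=$ A if  input=if if $  — match if
step 7: stack=$ A  input=if $  — expand A ::= if
step 8: stack=$ if  input=if $  — match if
Accept reached after 8 steps.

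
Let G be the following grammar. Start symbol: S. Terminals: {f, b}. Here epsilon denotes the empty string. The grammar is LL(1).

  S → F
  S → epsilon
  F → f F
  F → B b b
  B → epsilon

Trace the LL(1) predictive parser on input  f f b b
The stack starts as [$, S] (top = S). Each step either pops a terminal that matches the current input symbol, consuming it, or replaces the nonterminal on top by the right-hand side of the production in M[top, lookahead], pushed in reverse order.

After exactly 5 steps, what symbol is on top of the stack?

F

step 1: stack=$ S  input=f f b b $  — expand S → F
step 2: stack=$ F  input=f f b b $  — expand F → f F
step 3: stack=$ F f  input=f f b b $  — match f
step 4: stack=$ F  input=f b b $  — expand F → f F
step 5: stack=$ F f  input=f b b $  — match f
Stack after step 5: $ F (top = F).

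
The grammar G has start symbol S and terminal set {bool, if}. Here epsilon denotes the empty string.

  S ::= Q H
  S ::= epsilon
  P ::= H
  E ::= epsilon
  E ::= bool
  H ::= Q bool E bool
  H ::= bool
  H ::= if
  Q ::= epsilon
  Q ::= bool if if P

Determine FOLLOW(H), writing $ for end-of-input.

FIRST(E): from E::=epsilon we get {epsilon}; from E::=bool we get {bool}. So FIRST(E) = {epsilon, bool}.
FIRST(Q): from Q::=epsilon we get {epsilon}; from Q::=bool if if P we get {bool}. So FIRST(Q) = {epsilon, bool}.
FIRST(H): from H::=Q bool E bool we get {bool}; from H::=bool we get {bool}; from H::=if we get {if}. So FIRST(H) = {bool, if}.
FIRST(S): from S::=Q H we get {bool, if}; from S::=epsilon we get {epsilon}. So FIRST(S) = {epsilon, bool, if}.
FIRST(P): from P::=H we get {bool, if}. So FIRST(P) = {bool, if}.
FOLLOW(S) includes $ since S is the start symbol.
FOLLOW(S): S appears on no right-hand side. Thus FOLLOW(S) = {$}.
FOLLOW(E): in H::=Q bool E bool, E is followed by bool with FIRST {bool}. Thus FOLLOW(E) = {bool}.
FOLLOW(Q): in S::=Q H, Q is followed by H with FIRST {bool, if}; in H::=Q bool E bool, Q is followed by bool E bool with FIRST {bool}. Thus FOLLOW(Q) = {bool, if}.
FOLLOW(P): in Q::=bool if if P, the suffix after P is empty, so FOLLOW(P) ⊇ FOLLOW(Q) = {bool, if}. Thus FOLLOW(P) = {bool, if}.
FOLLOW(H): in S::=Q H, the suffix after H is empty, so FOLLOW(H) ⊇ FOLLOW(S) = {$}; in P::=H, the suffix after H is empty, so FOLLOW(H) ⊇ FOLLOW(P) = {bool, if}. Thus FOLLOW(H) = {$, bool, if}.

{$, bool, if}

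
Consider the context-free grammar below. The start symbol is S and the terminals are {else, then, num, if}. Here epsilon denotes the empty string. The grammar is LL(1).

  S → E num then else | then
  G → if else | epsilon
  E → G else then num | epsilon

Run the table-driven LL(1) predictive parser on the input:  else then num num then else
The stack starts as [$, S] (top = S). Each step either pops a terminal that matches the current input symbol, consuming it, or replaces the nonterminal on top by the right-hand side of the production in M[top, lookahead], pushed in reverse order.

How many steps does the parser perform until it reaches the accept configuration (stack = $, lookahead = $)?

step 1: stack=$ S  input=else then num num then else $  — expand S → E num then else
step 2: stack=$ else then num E  input=else then num num then else $  — expand E → G else then num
step 3: stack=$ else then num num then else G  input=else then num num then else $  — expand G → epsilon
step 4: stack=$ else then num num then else  input=else then num num then else $  — match else
step 5: stack=$ else then num num then  input=then num num then else $  — match then
step 6: stack=$ else then num num  input=num num then else $  — match num
step 7: stack=$ else then num  input=num then else $  — match num
step 8: stack=$ else then  input=then else $  — match then
step 9: stack=$ else  input=else $  — match else
Accept reached after 9 steps.

9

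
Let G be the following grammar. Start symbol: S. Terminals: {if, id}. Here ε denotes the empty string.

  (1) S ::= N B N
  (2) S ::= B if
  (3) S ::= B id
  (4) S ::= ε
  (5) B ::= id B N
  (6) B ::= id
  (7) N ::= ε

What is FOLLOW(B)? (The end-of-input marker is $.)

{$, id, if}

FIRST(B): from B::=id B N we get {id}; from B::=id we get {id}. So FIRST(B) = {id}.
FIRST(N): from N::=ε we get {ε}. So FIRST(N) = {ε}.
FIRST(S): from S::=N B N we get {id}; from S::=B if we get {id}; from S::=B id we get {id}; from S::=ε we get {ε}. So FIRST(S) = {ε, id}.
FOLLOW(S) includes $ since S is the start symbol.
FOLLOW(S): S appears on no right-hand side. Thus FOLLOW(S) = {$}.
FOLLOW(B): in S::=N B N, B is followed by N with FIRST {ε}; in S::=N B N, the suffix after B is nullable, so FOLLOW(B) ⊇ FOLLOW(S) = {$}; in S::=B if, B is followed by if with FIRST {if}; in S::=B id, B is followed by id with FIRST {id}; in B::=id B N, B is followed by N with FIRST {ε}; in B::=id B N, the suffix after B is nullable (adds nothing new). Thus FOLLOW(B) = {$, id, if}.
FOLLOW(N): in S::=N B N (occurrence 1), N is followed by B N with FIRST {id}; in S::=N B N (occurrence 2), the suffix after N is empty, so FOLLOW(N) ⊇ FOLLOW(S) = {$}; in B::=id B N, the suffix after N is empty, so FOLLOW(N) ⊇ FOLLOW(B) = {$, id, if}. Thus FOLLOW(N) = {$, id, if}.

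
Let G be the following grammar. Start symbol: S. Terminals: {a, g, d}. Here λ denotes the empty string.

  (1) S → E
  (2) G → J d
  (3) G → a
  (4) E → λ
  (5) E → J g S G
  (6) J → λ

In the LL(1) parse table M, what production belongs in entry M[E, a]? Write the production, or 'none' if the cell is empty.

E → λ

FIRST(J): from J→λ we get {λ}. So FIRST(J) = {λ}.
FIRST(G): from G→J d we get {d}; from G→a we get {a}. So FIRST(G) = {a, d}.
FIRST(E): from E→λ we get {λ}; from E→J g S G we get {g}. So FIRST(E) = {λ, g}.
FIRST(S): from S→E we get {λ, g}. So FIRST(S) = {λ, g}.
FOLLOW(S) includes $ since S is the start symbol.
FOLLOW(S): in E→J g S G, S is followed by G with FIRST {a, d}. Thus FOLLOW(S) = {$, a, d}.
FOLLOW(E): in S→E, the suffix after E is empty, so FOLLOW(E) ⊇ FOLLOW(S) = {$, a, d}. Thus FOLLOW(E) = {$, a, d}.
For E → λ: FIRST(λ) = {λ}, so it goes in M[E, t] for t ∈ {}; since λ ∈ FIRST, also for every t ∈ FOLLOW(E) = {$, a, d}.
For E → J g S G: FIRST(J g S G) = {g}, so it goes in M[E, t] for t ∈ {g}.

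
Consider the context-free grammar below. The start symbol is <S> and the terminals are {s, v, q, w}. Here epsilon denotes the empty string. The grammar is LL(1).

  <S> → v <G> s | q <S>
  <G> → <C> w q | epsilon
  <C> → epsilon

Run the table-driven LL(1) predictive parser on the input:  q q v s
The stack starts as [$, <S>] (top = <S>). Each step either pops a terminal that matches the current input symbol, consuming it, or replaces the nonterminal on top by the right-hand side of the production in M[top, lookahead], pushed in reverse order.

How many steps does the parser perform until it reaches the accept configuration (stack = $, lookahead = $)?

step 1: stack=$ <S>  input=q q v s $  — expand <S> → q <S>
step 2: stack=$ <S> q  input=q q v s $  — match q
step 3: stack=$ <S>  input=q v s $  — expand <S> → q <S>
step 4: stack=$ <S> q  input=q v s $  — match q
step 5: stack=$ <S>  input=v s $  — expand <S> → v <G> s
step 6: stack=$ s <G> v  input=v s $  — match v
step 7: stack=$ s <G>  input=s $  — expand <G> → epsilon
step 8: stack=$ s  input=s $  — match s
Accept reached after 8 steps.

8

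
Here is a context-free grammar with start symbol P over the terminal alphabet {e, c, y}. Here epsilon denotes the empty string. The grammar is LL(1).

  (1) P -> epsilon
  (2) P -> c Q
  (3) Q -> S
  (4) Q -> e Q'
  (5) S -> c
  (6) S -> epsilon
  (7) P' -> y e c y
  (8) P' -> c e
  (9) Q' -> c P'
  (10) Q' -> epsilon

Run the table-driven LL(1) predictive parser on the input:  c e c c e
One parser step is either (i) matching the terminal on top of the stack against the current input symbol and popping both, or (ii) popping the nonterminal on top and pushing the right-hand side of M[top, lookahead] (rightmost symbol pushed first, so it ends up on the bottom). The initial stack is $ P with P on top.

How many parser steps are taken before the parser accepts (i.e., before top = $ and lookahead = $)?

step 1: stack=$ P  input=c e c c e $  — expand P -> c Q
step 2: stack=$ Q c  input=c e c c e $  — match c
step 3: stack=$ Q  input=e c c e $  — expand Q -> e Q'
step 4: stack=$ Q' e  input=e c c e $  — match e
step 5: stack=$ Q'  input=c c e $  — expand Q' -> c P'
step 6: stack=$ P' c  input=c c e $  — match c
step 7: stack=$ P'  input=c e $  — expand P' -> c e
step 8: stack=$ e c  input=c e $  — match c
step 9: stack=$ e  input=e $  — match e
Accept reached after 9 steps.

9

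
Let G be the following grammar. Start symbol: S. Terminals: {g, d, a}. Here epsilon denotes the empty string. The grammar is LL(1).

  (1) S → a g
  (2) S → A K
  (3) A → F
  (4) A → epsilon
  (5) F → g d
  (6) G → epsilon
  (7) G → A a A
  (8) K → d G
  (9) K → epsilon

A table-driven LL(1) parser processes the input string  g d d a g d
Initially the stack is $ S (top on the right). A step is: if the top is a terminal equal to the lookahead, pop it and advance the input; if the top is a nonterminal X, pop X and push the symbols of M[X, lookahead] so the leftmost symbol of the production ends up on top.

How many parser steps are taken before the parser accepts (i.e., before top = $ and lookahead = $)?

step 1: stack=$ S  input=g d d a g d $  — expand S → A K
step 2: stack=$ K A  input=g d d a g d $  — expand A → F
step 3: stack=$ K F  input=g d d a g d $  — expand F → g d
step 4: stack=$ K d g  input=g d d a g d $  — match g
step 5: stack=$ K d  input=d d a g d $  — match d
step 6: stack=$ K  input=d a g d $  — expand K → d G
step 7: stack=$ G d  input=d a g d $  — match d
step 8: stack=$ G  input=a g d $  — expand G → A a A
step 9: stack=$ A a A  input=a g d $  — expand A → epsilon
step 10: stack=$ A a  input=a g d $  — match a
step 11: stack=$ A  input=g d $  — expand A → F
step 12: stack=$ F  input=g d $  — expand F → g d
step 13: stack=$ d g  input=g d $  — match g
step 14: stack=$ d  input=d $  — match d
Accept reached after 14 steps.

14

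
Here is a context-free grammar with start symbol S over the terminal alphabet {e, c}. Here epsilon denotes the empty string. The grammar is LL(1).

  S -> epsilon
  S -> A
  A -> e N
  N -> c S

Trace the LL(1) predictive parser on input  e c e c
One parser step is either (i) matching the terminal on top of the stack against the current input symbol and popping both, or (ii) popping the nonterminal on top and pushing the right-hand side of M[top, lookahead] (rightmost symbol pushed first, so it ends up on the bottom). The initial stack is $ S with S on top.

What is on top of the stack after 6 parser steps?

step 1: stack=$ S  input=e c e c $  — expand S -> A
step 2: stack=$ A  input=e c e c $  — expand A -> e N
step 3: stack=$ N e  input=e c e c $  — match e
step 4: stack=$ N  input=c e c $  — expand N -> c S
step 5: stack=$ S c  input=c e c $  — match c
step 6: stack=$ S  input=e c $  — expand S -> A
Stack after step 6: $ A (top = A).

A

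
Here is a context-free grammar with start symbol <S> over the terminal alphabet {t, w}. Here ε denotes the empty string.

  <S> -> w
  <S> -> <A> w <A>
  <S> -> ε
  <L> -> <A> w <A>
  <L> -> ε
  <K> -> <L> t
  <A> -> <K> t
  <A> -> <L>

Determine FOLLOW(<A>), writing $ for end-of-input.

{$, t, w}

FIRST(<S>): from <S>->w we get {w}; from <S>-><A> w <A> we get {t, w}; from <S>->ε we get {ε}. So FIRST(<S>) = {ε, t, w}.
FIRST(<L>): from <L>-><A> w <A> we get {t, w}; from <L>->ε we get {ε}. So FIRST(<L>) = {ε, t, w}.
FIRST(<K>): from <K>-><L> t we get {t, w}. So FIRST(<K>) = {t, w}.
FIRST(<A>): from <A>-><K> t we get {t, w}; from <A>-><L> we get {ε, t, w}. So FIRST(<A>) = {ε, t, w}.
FOLLOW(<S>) includes $ since <S> is the start symbol.
FOLLOW(<S>): <S> appears on no right-hand side. Thus FOLLOW(<S>) = {$}.
FOLLOW(<K>): in <A>-><K> t, <K> is followed by t with FIRST {t}. Thus FOLLOW(<K>) = {t}.
FOLLOW(<L>): in <K>-><L> t, <L> is followed by t with FIRST {t}; in <A>-><L>, the suffix after <L> is empty, so FOLLOW(<L>) ⊇ FOLLOW(<A>) = {$, t, w}. Thus FOLLOW(<L>) = {$, t, w}.
FOLLOW(<A>): in <S>-><A> w <A> (occurrence 1), <A> is followed by w <A> with FIRST {w}; in <S>-><A> w <A> (occurrence 2), the suffix after <A> is empty, so FOLLOW(<A>) ⊇ FOLLOW(<S>) = {$}; in <L>-><A> w <A> (occurrence 1), <A> is followed by w <A> with FIRST {w}; in <L>-><A> w <A> (occurrence 2), the suffix after <A> is empty, so FOLLOW(<A>) ⊇ FOLLOW(<L>) = {$, t, w}. Thus FOLLOW(<A>) = {$, t, w}.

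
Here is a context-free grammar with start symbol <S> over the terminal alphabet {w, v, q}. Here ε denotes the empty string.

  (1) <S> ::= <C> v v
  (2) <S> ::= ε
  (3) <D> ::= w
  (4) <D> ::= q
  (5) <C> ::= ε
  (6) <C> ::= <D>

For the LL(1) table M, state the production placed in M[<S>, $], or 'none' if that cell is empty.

FIRST(<D>): from <D>::=w we get {w}; from <D>::=q we get {q}. So FIRST(<D>) = {q, w}.
FIRST(<C>): from <C>::=ε we get {ε}; from <C>::=<D> we get {q, w}. So FIRST(<C>) = {ε, q, w}.
FIRST(<S>): from <S>::=<C> v v we get {q, v, w}; from <S>::=ε we get {ε}. So FIRST(<S>) = {ε, q, v, w}.
FOLLOW(<S>) includes $ since <S> is the start symbol.
FOLLOW(<S>): <S> appears on no right-hand side. Thus FOLLOW(<S>) = {$}.
For <S> ::= <C> v v: FIRST(<C> v v) = {q, v, w}, so it goes in M[<S>, t] for t ∈ {q, v, w}.
For <S> ::= ε: FIRST(ε) = {ε}, so it goes in M[<S>, t] for t ∈ {}; since ε ∈ FIRST, also for every t ∈ FOLLOW(<S>) = {$}.

<S> ::= ε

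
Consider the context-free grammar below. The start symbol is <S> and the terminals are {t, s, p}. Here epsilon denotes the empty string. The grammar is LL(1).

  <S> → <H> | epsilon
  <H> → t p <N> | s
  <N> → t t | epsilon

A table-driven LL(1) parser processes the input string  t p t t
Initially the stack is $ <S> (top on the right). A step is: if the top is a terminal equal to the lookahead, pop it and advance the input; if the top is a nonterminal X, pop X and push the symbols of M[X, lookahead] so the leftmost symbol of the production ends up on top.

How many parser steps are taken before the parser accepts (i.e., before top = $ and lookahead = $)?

7

     Stack      Input      Action
  1  $ <S>      t p t t $  expand <S> → <H>
  2  $ <H>      t p t t $  expand <H> → t p <N>
  3  $ <N> p t  t p t t $  match t
  4  $ <N> p    p t t $    match p
  5  $ <N>      t t $      expand <N> → t t
  6  $ t t      t t $      match t
  7  $ t        t $        match t
Accept reached after 7 steps.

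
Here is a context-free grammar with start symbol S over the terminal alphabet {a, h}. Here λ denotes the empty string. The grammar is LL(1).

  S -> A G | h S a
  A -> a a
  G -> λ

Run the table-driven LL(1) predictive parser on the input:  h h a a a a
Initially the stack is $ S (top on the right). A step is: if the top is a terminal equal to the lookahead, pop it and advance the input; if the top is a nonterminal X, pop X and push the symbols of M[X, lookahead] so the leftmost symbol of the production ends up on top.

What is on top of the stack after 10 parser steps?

      Stack        Input          Action
   1  $ S          h h a a a a $  expand S -> h S a
   2  $ a S h      h h a a a a $  match h
   3  $ a S        h a a a a $    expand S -> h S a
   4  $ a a S h    h a a a a $    match h
   5  $ a a S      a a a a $      expand S -> A G
   6  $ a a G A    a a a a $      expand A -> a a
   7  $ a a G a a  a a a a $      match a
   8  $ a a G a    a a a $        match a
   9  $ a a G      a a $          expand G -> λ
  10  $ a a        a a $          match a
Stack after step 10: $ a (top = a).

a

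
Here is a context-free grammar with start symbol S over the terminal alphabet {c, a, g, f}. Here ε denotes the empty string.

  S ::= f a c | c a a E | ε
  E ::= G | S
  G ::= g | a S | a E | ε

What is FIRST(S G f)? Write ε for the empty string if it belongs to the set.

FIRST(S): from S::=f a c we get {f}; from S::=c a a E we get {c}; from S::=ε we get {ε}. So FIRST(S) = {ε, c, f}.
FIRST(G): from G::=g we get {g}; from G::=a S we get {a}; from G::=a E we get {a}; from G::=ε we get {ε}. So FIRST(G) = {ε, a, g}.
FIRST(E): from E::=G we get {ε, a, g}; from E::=S we get {ε, c, f}. So FIRST(E) = {ε, a, c, f, g}.
FIRST(S G f): take FIRST of each symbol in turn, carrying on past any symbol whose FIRST contains ε; result {a, c, f, g}.

{a, c, f, g}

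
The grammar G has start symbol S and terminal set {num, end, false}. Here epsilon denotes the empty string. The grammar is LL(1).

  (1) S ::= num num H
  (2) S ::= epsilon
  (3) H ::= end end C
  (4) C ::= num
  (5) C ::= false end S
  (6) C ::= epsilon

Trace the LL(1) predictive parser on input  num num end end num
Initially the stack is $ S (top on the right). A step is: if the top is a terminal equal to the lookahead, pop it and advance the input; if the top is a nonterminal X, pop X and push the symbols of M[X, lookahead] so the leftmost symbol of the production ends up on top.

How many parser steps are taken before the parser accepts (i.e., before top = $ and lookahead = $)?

8

     Stack        Input                  Action
  1  $ S          num num end end num $  expand S ::= num num H
  2  $ H num num  num num end end num $  match num
  3  $ H num      num end end num $      match num
  4  $ H          end end num $          expand H ::= end end C
  5  $ C end end  end end num $          match end
  6  $ C end      end num $              match end
  7  $ C          num $                  expand C ::= num
  8  $ num        num $                  match num
Accept reached after 8 steps.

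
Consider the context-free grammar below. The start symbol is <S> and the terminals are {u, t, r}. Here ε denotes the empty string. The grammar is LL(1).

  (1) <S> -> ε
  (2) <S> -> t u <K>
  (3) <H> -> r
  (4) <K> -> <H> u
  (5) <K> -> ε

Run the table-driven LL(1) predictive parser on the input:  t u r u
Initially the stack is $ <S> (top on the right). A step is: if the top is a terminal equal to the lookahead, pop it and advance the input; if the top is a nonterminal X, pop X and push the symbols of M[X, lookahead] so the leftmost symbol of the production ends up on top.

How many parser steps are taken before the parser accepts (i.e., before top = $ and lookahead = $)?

step 1: stack=$ <S>  input=t u r u $  — expand <S> -> t u <K>
step 2: stack=$ <K> u t  input=t u r u $  — match t
step 3: stack=$ <K> u  input=u r u $  — match u
step 4: stack=$ <K>  input=r u $  — expand <K> -> <H> u
step 5: stack=$ u <H>  input=r u $  — expand <H> -> r
step 6: stack=$ u r  input=r u $  — match r
step 7: stack=$ u  input=u $  — match u
Accept reached after 7 steps.

7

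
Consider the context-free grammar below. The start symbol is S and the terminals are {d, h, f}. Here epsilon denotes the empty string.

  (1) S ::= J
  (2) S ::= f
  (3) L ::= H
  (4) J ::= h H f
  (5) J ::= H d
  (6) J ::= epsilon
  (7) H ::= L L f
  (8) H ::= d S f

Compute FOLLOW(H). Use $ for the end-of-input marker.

FIRST(S): from S::=J we get {epsilon, d, h}; from S::=f we get {f}. So FIRST(S) = {epsilon, d, f, h}.
FIRST(L): from L::=H we get {d}. So FIRST(L) = {d}.
FIRST(H): from H::=L L f we get {d}; from H::=d S f we get {d}. So FIRST(H) = {d}.
FIRST(J): from J::=h H f we get {h}; from J::=H d we get {d}; from J::=epsilon we get {epsilon}. So FIRST(J) = {epsilon, d, h}.
FOLLOW(S) includes $ since S is the start symbol.
FOLLOW(S): in H::=d S f, S is followed by f with FIRST {f}. Thus FOLLOW(S) = {$, f}.
FOLLOW(L): in H::=L L f (occurrence 1), L is followed by L f with FIRST {d}; in H::=L L f (occurrence 2), L is followed by f with FIRST {f}. Thus FOLLOW(L) = {d, f}.
FOLLOW(J): in S::=J, the suffix after J is empty, so FOLLOW(J) ⊇ FOLLOW(S) = {$, f}. Thus FOLLOW(J) = {$, f}.
FOLLOW(H): in L::=H, the suffix after H is empty, so FOLLOW(H) ⊇ FOLLOW(L) = {d, f}; in J::=h H f, H is followed by f with FIRST {f}; in J::=H d, H is followed by d with FIRST {d}. Thus FOLLOW(H) = {d, f}.

{d, f}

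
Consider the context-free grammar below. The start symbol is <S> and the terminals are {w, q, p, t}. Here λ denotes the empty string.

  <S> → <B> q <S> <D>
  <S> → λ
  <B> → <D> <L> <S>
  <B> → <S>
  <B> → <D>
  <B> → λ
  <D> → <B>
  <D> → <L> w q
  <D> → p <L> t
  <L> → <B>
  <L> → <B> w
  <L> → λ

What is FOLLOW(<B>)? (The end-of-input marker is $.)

{$, p, q, t, w}

FIRST(<S>): from <S>→<B> q <S> <D> we get {p, q, w}; from <S>→λ we get {λ}. So FIRST(<S>) = {λ, p, q, w}.
FIRST(<B>): from <B>→<D> <L> <S> we get {λ, p, q, w}; from <B>→<S> we get {λ, p, q, w}; from <B>→<D> we get {λ, p, q, w}; from <B>→λ we get {λ}. So FIRST(<B>) = {λ, p, q, w}.
FIRST(<L>): from <L>→<B> we get {λ, p, q, w}; from <L>→<B> w we get {p, q, w}; from <L>→λ we get {λ}. So FIRST(<L>) = {λ, p, q, w}.
FIRST(<D>): from <D>→<B> we get {λ, p, q, w}; from <D>→<L> w q we get {p, q, w}; from <D>→p <L> t we get {p}. So FIRST(<D>) = {λ, p, q, w}.
FOLLOW(<S>) includes $ since <S> is the start symbol.
FOLLOW(<S>): in <S>→<B> q <S> <D>, <S> is followed by <D> with FIRST {λ, p, q, w}; in <S>→<B> q <S> <D>, the suffix after <S> is nullable (adds nothing new); in <B>→<D> <L> <S>, the suffix after <S> is empty, so FOLLOW(<S>) ⊇ FOLLOW(<B>) = {$, p, q, t, w}; in <B>→<S>, the suffix after <S> is empty, so FOLLOW(<S>) ⊇ FOLLOW(<B>) = {$, p, q, t, w}. Thus FOLLOW(<S>) = {$, p, q, t, w}.
FOLLOW(<B>): in <S>→<B> q <S> <D>, <B> is followed by q <S> <D> with FIRST {q}; in <D>→<B>, the suffix after <B> is empty, so FOLLOW(<B>) ⊇ FOLLOW(<D>) = {$, p, q, t, w}; in <L>→<B>, the suffix after <B> is empty, so FOLLOW(<B>) ⊇ FOLLOW(<L>) = {$, p, q, t, w}; in <L>→<B> w, <B> is followed by w with FIRST {w}. Thus FOLLOW(<B>) = {$, p, q, t, w}.
FOLLOW(<D>): in <S>→<B> q <S> <D>, the suffix after <D> is empty, so FOLLOW(<D>) ⊇ FOLLOW(<S>) = {$, p, q, t, w}; in <B>→<D> <L> <S>, <D> is followed by <L> <S> with FIRST {λ, p, q, w}; in <B>→<D> <L> <S>, the suffix after <D> is nullable, so FOLLOW(<D>) ⊇ FOLLOW(<B>) = {$, p, q, t, w}; in <B>→<D>, the suffix after <D> is empty, so FOLLOW(<D>) ⊇ FOLLOW(<B>) = {$, p, q, t, w}. Thus FOLLOW(<D>) = {$, p, q, t, w}.
FOLLOW(<L>): in <B>→<D> <L> <S>, <L> is followed by <S> with FIRST {λ, p, q, w}; in <B>→<D> <L> <S>, the suffix after <L> is nullable, so FOLLOW(<L>) ⊇ FOLLOW(<B>) = {$, p, q, t, w}; in <D>→<L> w q, <L> is followed by w q with FIRST {w}; in <D>→p <L> t, <L> is followed by t with FIRST {t}. Thus FOLLOW(<L>) = {$, p, q, t, w}.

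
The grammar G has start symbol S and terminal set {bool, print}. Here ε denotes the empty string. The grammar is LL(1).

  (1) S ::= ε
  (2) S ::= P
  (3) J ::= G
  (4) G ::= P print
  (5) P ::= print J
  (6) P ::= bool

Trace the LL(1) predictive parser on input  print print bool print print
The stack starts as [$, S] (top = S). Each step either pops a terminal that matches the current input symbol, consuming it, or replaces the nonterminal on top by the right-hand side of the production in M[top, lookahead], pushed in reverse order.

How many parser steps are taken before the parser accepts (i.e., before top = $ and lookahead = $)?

13

step 1: stack=$ S  input=print print bool print print $  — expand S ::= P
step 2: stack=$ P  input=print print bool print print $  — expand P ::= print J
step 3: stack=$ J print  input=print print bool print print $  — match print
step 4: stack=$ J  input=print bool print print $  — expand J ::= G
step 5: stack=$ G  input=print bool print print $  — expand G ::= P print
step 6: stack=$ print P  input=print bool print print $  — expand P ::= print J
step 7: stack=$ print J print  input=print bool print print $  — match print
step 8: stack=$ print J  input=bool print print $  — expand J ::= G
step 9: stack=$ print G  input=bool print print $  — expand G ::= P print
step 10: stack=$ print print P  input=bool print print $  — expand P ::= bool
step 11: stack=$ print print bool  input=bool print print $  — match bool
step 12: stack=$ print print  input=print print $  — match print
step 13: stack=$ print  input=print $  — match print
Accept reached after 13 steps.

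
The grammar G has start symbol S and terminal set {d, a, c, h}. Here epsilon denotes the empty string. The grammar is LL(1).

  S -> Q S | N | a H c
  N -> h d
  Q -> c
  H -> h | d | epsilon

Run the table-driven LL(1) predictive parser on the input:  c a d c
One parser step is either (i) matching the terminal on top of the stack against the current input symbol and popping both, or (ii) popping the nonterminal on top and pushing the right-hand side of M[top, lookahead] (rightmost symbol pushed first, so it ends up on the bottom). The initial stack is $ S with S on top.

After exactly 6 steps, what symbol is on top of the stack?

step 1: stack=$ S  input=c a d c $  — expand S -> Q S
step 2: stack=$ S Q  input=c a d c $  — expand Q -> c
step 3: stack=$ S c  input=c a d c $  — match c
step 4: stack=$ S  input=a d c $  — expand S -> a H c
step 5: stack=$ c H a  input=a d c $  — match a
step 6: stack=$ c H  input=d c $  — expand H -> d
Stack after step 6: $ c d (top = d).

d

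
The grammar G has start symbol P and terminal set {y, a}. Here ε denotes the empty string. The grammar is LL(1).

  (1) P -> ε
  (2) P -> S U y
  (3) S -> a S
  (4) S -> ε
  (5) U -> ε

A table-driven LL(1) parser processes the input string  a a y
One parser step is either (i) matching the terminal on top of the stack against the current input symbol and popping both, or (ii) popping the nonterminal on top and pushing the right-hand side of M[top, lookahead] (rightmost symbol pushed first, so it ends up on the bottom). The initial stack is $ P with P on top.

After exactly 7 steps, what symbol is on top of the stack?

y

step 1: stack=$ P  input=a a y $  — expand P -> S U y
step 2: stack=$ y U S  input=a a y $  — expand S -> a S
step 3: stack=$ y U S a  input=a a y $  — match a
step 4: stack=$ y U S  input=a y $  — expand S -> a S
step 5: stack=$ y U S a  input=a y $  — match a
step 6: stack=$ y U S  input=y $  — expand S -> ε
step 7: stack=$ y U  input=y $  — expand U -> ε
Stack after step 7: $ y (top = y).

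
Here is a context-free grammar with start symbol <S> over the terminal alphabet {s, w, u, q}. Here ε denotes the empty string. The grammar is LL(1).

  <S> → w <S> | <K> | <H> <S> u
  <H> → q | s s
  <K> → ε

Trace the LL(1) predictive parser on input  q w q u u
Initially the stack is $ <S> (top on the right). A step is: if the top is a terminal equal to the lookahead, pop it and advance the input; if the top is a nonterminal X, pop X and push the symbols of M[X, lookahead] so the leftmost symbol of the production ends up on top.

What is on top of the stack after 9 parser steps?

     Stack          Input        Action
  1  $ <S>          q w q u u $  expand <S> → <H> <S> u
  2  $ u <S> <H>    q w q u u $  expand <H> → q
  3  $ u <S> q      q w q u u $  match q
  4  $ u <S>        w q u u $    expand <S> → w <S>
  5  $ u <S> w      w q u u $    match w
  6  $ u <S>        q u u $      expand <S> → <H> <S> u
  7  $ u u <S> <H>  q u u $      expand <H> → q
  8  $ u u <S> q    q u u $      match q
  9  $ u u <S>      u u $        expand <S> → <K>
Stack after step 9: $ u u <K> (top = <K>).

<K>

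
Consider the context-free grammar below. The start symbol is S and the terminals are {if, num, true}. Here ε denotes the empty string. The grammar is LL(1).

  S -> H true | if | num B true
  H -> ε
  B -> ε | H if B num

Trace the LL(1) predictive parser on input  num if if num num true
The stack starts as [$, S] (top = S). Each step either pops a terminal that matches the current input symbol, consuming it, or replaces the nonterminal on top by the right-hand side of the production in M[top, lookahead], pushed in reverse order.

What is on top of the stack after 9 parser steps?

num

     Stack                  Input                     Action
  1  $ S                    num if if num num true $  expand S -> num B true
  2  $ true B num           num if if num num true $  match num
  3  $ true B               if if num num true $      expand B -> H if B num
  4  $ true num B if H      if if num num true $      expand H -> ε
  5  $ true num B if        if if num num true $      match if
  6  $ true num B           if num num true $         expand B -> H if B num
  7  $ true num num B if H  if num num true $         expand H -> ε
  8  $ true num num B if    if num num true $         match if
  9  $ true num num B       num num true $            expand B -> ε
Stack after step 9: $ true num num (top = num).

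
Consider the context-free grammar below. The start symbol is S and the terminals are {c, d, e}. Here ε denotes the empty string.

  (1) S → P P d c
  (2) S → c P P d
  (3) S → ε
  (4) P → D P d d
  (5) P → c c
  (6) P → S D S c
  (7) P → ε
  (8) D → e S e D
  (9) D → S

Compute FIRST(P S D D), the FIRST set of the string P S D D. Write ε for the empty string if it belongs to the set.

{ε, c, d, e}

FIRST(S) = {ε, c, d, e}  (via P P d c)
FIRST(D) = {ε, c, d, e}  (via S)
FIRST(P) = {ε, c, d, e}  (via D P d d, S D S c)
FIRST(P S D D): take FIRST of each symbol in turn, carrying on past any symbol whose FIRST contains ε; result {ε, c, d, e}.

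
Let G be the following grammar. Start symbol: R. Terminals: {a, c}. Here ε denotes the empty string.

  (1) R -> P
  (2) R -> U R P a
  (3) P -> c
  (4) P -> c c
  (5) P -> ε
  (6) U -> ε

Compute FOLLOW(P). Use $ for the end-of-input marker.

{$, a, c}

FIRST(P) = {ε, c}
FIRST(U) = {ε}
FIRST(R) = {ε, a, c}  (via P, U R P a)
FOLLOW(R) includes $ since R is the start symbol.
FOLLOW(R): in R->U R P a, R is followed by P a with FIRST {a, c}. Thus FOLLOW(R) = {$, a, c}.
FOLLOW(P): in R->P, the suffix after P is empty, so FOLLOW(P) ⊇ FOLLOW(R) = {$, a, c}; in R->U R P a, P is followed by a with FIRST {a}. Thus FOLLOW(P) = {$, a, c}.
FOLLOW(U): in R->U R P a, U is followed by R P a with FIRST {a, c}. Thus FOLLOW(U) = {a, c}.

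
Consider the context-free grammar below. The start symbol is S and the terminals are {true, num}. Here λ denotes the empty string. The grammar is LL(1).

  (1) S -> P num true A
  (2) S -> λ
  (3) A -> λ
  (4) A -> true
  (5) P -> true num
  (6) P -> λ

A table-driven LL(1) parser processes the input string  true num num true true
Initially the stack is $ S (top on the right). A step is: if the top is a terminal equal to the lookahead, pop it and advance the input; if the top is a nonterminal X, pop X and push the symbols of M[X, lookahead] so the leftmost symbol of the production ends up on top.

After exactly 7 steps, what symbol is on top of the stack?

     Stack                  Input                     Action
  1  $ S                    true num num true true $  expand S -> P num true A
  2  $ A true num P         true num num true true $  expand P -> true num
  3  $ A true num num true  true num num true true $  match true
  4  $ A true num num       num num true true $       match num
  5  $ A true num           num true true $           match num
  6  $ A true               true true $               match true
  7  $ A                    true $                    expand A -> true
Stack after step 7: $ true (top = true).

true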